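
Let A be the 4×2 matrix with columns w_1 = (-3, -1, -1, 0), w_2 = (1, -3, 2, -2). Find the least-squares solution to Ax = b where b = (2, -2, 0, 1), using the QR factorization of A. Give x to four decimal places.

e_1 = w_1/‖w_1‖ = (-3, -1, -1, 0)/3.3166 = (-0.9045, -0.3015, -0.3015, 0.0000).
r_{12} = e_1·w_2 = -0.6030.
u_2 = w_2 + 0.6030·e_1 = (0.4545, -3.1818, 1.8182, -2.0000).
‖u_2‖ = 4.1996, so e_2 = (0.1082, -0.7577, 0.4329, -0.4762).
Qᵀb = (-1.2060, 1.2555).
Back-substitute: x_2 = 1.2555/4.1996 = 0.2990.
x_1 = (-1.2060 + 0.6030·0.2990)/3.3166 = -0.3093.

x = (-0.3093, 0.2990)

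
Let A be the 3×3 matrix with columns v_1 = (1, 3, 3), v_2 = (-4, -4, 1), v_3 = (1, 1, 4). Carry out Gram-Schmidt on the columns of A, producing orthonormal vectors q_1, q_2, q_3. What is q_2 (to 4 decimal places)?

v_1 = (1, 3, 3); ‖v_1‖ = 4.3589, so q_1 = (0.2294, 0.6882, 0.6882).
q_1·v_2 = 0.2294·(-4) + 0.6882·(-4) + 0.6882·1 = -2.9824.
u_2 = v_2 + 2.9824·q_1 = (-3.3158, -1.9474, 3.0526).
‖u_2‖ = 4.9097, so q_2 = (-0.6754, -0.3966, 0.6218).

q_2 = (-0.6754, -0.3966, 0.6218)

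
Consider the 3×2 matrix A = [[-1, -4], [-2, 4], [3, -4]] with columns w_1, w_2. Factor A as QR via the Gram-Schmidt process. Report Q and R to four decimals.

Q = [[-0.2673, -0.9435], [-0.5345, 0.3145], [0.8018, -0.1048]], R = [[3.7417, -4.2762], [0.0000, 5.4511]]

q_1 = w_1/‖w_1‖ = (-1, -2, 3)/3.7417 = (-0.2673, -0.5345, 0.8018).
r_{12} = q_1·w_2 = -4.2762.
u_2 = w_2 + 4.2762·q_1 = (-5.1429, 1.7143, -0.5714).
‖u_2‖ = 5.4511, so q_2 = (-0.9435, 0.3145, -0.1048).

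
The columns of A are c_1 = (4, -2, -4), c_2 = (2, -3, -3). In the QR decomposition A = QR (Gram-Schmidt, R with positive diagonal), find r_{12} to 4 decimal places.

r_{12} = 4.3333

c_1 = (4, -2, -4); ‖c_1‖ = 6.0000, so e_1 = (0.6667, -0.3333, -0.6667).
r_{12} = e_1·c_2 = 4.3333.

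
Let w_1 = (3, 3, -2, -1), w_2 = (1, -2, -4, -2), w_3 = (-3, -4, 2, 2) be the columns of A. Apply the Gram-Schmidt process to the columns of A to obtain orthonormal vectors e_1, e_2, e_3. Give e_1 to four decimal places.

e_1 = (0.6255, 0.6255, -0.4170, -0.2085)

w_1 = (3, 3, -2, -1); ‖w_1‖ = 4.7958, so e_1 = (0.6255, 0.6255, -0.4170, -0.2085).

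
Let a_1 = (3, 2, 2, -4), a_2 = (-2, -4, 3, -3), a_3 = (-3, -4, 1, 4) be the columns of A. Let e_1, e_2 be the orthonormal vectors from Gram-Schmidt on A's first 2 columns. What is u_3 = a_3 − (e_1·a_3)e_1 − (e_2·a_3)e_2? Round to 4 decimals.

u_3 = (0.8740, -0.2262, 1.6470, 1.3659)

a_1 = (3, 2, 2, -4); ‖a_1‖ = 5.7446, so e_1 = (0.5222, 0.3482, 0.3482, -0.6963).
e_1·a_2 = 0.5222·(-2) + 0.3482·(-4) + 0.3482·3 + (-0.6963)·(-3) = 0.6963.
u_2 = a_2 − 0.6963·e_1 = (-2.3636, -4.2424, 2.7576, -2.5152).
‖u_2‖ = 6.1250, so e_2 = (-0.3859, -0.6926, 0.4502, -0.4106).
e_1·a_3 = 0.5222·(-3) + 0.3482·(-4) + 0.3482·1 + (-0.6963)·4 = -5.3964; e_2·a_3 = (-0.3859)·(-3) + (-0.6926)·(-4) + 0.4502·1 + (-0.4106)·4 = 2.7359.
u_3 = a_3 + 5.3964·e_1 − 2.7359·e_2 = (0.8740, -0.2262, 1.6470, 1.3659).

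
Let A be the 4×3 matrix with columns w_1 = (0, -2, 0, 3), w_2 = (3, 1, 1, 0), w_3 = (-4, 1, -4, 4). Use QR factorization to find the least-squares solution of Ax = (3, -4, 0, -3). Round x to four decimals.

w_1 = (0, -2, 0, 3); ‖w_1‖ = 3.6056, so q_1 = (0.0000, -0.5547, 0.0000, 0.8321).
q_1·w_2 = 0.0000·3 + (-0.5547)·1 + 0.0000·1 + 0.8321·0 = -0.5547.
u_2 = w_2 + 0.5547·q_1 = (3.0000, 0.6923, 1.0000, 0.4615).
‖u_2‖ = 3.2699, so q_2 = (0.9175, 0.2117, 0.3058, 0.1411).
q_1·w_3 = 0.0000·(-4) + (-0.5547)·1 + 0.0000·(-4) + 0.8321·4 = 2.7735; q_2·w_3 = 0.9175·(-4) + 0.2117·1 + 0.3058·(-4) + 0.1411·4 = -4.1168.
u_3 = w_3 − 2.7735·q_1 + 4.1168·q_2 = (-0.2230, 3.4101, -2.7410, 2.2734).
‖u_3‖ = 4.9356, so q_3 = (-0.0452, 0.6909, -0.5554, 0.4606).
Qᵀb = (-0.2774, 1.4820, -4.2811).
Back-substitute: x_3 = -4.2811/4.9356 = -0.8674.
x_2 = (1.4820 + 4.1168·(-0.8674))/3.2699 = -0.6388.
x_1 = (-0.2774 + 0.5547·(-0.6388) − 2.7735·(-0.8674))/3.6056 = 0.4920.

x = (0.4920, -0.6388, -0.8674)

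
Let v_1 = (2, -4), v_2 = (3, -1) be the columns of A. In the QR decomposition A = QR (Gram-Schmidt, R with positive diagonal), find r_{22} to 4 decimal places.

v_1 = (2, -4); ‖v_1‖ = 4.4721, so q_1 = (0.4472, -0.8944).
q_1·v_2 = 0.4472·3 + (-0.8944)·(-1) = 2.2361.
u_2 = v_2 − 2.2361·q_1 = (2.0000, 1.0000).
r_{22} = ‖u_2‖ = 2.2361.

r_{22} = 2.2361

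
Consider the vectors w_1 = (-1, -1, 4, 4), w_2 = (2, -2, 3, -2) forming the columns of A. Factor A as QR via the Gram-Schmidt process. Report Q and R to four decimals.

w_1 = (-1, -1, 4, 4); ‖w_1‖ = 5.8310, so e_1 = (-0.1715, -0.1715, 0.6860, 0.6860).
e_1·w_2 = (-0.1715)·2 + (-0.1715)·(-2) + 0.6860·3 + 0.6860·(-2) = 0.6860.
u_2 = w_2 − 0.6860·e_1 = (2.1176, -1.8824, 2.5294, -2.4706).
‖u_2‖ = 4.5309, so e_2 = (0.4674, -0.4154, 0.5583, -0.5453).

Q = [[-0.1715, 0.4674], [-0.1715, -0.4154], [0.6860, 0.5583], [0.6860, -0.5453]], R = [[5.8310, 0.6860], [0.0000, 4.5309]]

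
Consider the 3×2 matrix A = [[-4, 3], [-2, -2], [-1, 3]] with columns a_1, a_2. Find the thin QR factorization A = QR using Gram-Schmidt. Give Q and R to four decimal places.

q_1 = a_1/‖a_1‖ = (-4, -2, -1)/4.5826 = (-0.8729, -0.4364, -0.2182).
r_{12} = q_1·a_2 = -2.4004.
u_2 = a_2 + 2.4004·q_1 = (0.9048, -3.0476, 2.4762).
‖u_2‖ = 4.0297, so q_2 = (0.2245, -0.7563, 0.6145).

Q = [[-0.8729, 0.2245], [-0.4364, -0.7563], [-0.2182, 0.6145]], R = [[4.5826, -2.4004], [0.0000, 4.0297]]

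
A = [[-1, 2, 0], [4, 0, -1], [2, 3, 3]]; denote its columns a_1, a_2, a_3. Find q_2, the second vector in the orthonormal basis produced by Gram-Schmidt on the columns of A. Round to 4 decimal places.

q_2 = (0.6262, -0.2178, 0.7487)

q_1 = a_1/‖a_1‖ = (-1, 4, 2)/4.5826 = (-0.2182, 0.8729, 0.4364).
r_{12} = q_1·a_2 = 0.8729.
u_2 = a_2 − 0.8729·q_1 = (2.1905, -0.7619, 2.6190).
‖u_2‖ = 3.4983, so q_2 = (0.6262, -0.2178, 0.7487).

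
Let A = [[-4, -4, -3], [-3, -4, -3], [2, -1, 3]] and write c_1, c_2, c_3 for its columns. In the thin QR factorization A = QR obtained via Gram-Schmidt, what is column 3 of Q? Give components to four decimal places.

e_1 = c_1/‖c_1‖ = (-4, -3, 2)/5.3852 = (-0.7428, -0.5571, 0.3714).
r_{12} = e_1·c_2 = 4.8281.
u_2 = c_2 − 4.8281·e_1 = (-0.4138, -1.3103, -2.7931).
‖u_2‖ = 3.1128, so e_2 = (-0.1329, -0.4210, -0.8973).
r_{13} = e_1·c_3 = 5.0138; r_{23} = e_2·c_3 = -1.0302.
u_3 = c_3 − 5.0138·e_1 + 1.0302·e_2 = (0.5872, -0.6406, 0.2135).
‖u_3‖ = 0.8948, so e_3 = (0.6562, -0.7159, 0.2386).

e_3 = (0.6562, -0.7159, 0.2386)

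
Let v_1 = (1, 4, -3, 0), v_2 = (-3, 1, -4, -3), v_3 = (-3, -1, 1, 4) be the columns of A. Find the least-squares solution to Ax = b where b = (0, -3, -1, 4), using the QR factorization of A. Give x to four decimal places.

v_1 = (1, 4, -3, 0); ‖v_1‖ = 5.0990, so q_1 = (0.1961, 0.7845, -0.5883, 0.0000).
q_1·v_2 = 0.1961·(-3) + 0.7845·1 + (-0.5883)·(-4) + 0.0000·(-3) = 2.5495.
u_2 = v_2 − 2.5495·q_1 = (-3.5000, -1.0000, -2.5000, -3.0000).
‖u_2‖ = 5.3385, so q_2 = (-0.6556, -0.1873, -0.4683, -0.5620).
q_1·v_3 = 0.1961·(-3) + 0.7845·(-1) + (-0.5883)·1 + 0.0000·4 = -1.9612; q_2·v_3 = (-0.6556)·(-3) + (-0.1873)·(-1) + (-0.4683)·1 + (-0.5620)·4 = -0.5620.
u_3 = v_3 + 1.9612·q_1 + 0.5620·q_2 = (-2.9838, 0.4332, -0.4170, 3.6842).
‖u_3‖ = 4.7789, so q_3 = (-0.6244, 0.0906, -0.0873, 0.7709).
Qᵀb = (-1.7650, -1.2176, 2.8990).
Back-substitute: x_3 = 2.8990/4.7789 = 0.6066.
x_2 = (-1.2176 + 0.5620·0.6066)/5.3385 = -0.1642.
x_1 = (-1.7650 − 2.5495·(-0.1642) + 1.9612·0.6066)/5.0990 = -0.0307.

x = (-0.0307, -0.1642, 0.6066)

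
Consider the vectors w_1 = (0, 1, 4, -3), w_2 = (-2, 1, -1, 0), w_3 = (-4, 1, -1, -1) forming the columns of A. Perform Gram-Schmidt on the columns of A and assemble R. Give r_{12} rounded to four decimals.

w_1 = (0, 1, 4, -3); ‖w_1‖ = 5.0990, so e_1 = (0.0000, 0.1961, 0.7845, -0.5883).
r_{12} = e_1·w_2 = -0.5883.

r_{12} = -0.5883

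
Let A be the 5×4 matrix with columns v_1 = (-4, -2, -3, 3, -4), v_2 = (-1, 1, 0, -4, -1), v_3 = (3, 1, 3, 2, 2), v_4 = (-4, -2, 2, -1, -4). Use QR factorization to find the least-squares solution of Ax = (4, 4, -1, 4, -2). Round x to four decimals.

x = (2.9885, 3.5153, 3.8424, -1.6751)

v_1 = (-4, -2, -3, 3, -4); ‖v_1‖ = 7.3485, so q_1 = (-0.5443, -0.2722, -0.4082, 0.4082, -0.5443).
q_1·v_2 = (-0.5443)·(-1) + (-0.2722)·1 + (-0.4082)·0 + 0.4082·(-4) + (-0.5443)·(-1) = -0.8165.
u_2 = v_2 + 0.8165·q_1 = (-1.4444, 0.7778, -0.3333, -3.6667, -1.4444).
‖u_2‖ = 4.2817, so q_2 = (-0.3373, 0.1816, -0.0778, -0.8563, -0.3373).
q_1·v_3 = (-0.5443)·3 + (-0.2722)·1 + (-0.4082)·3 + 0.4082·2 + (-0.5443)·2 = -3.4021; q_2·v_3 = (-0.3373)·3 + 0.1816·1 + (-0.0778)·3 + (-0.8563)·2 + (-0.3373)·2 = -3.4513.
u_3 = v_3 + 3.4021·q_1 + 3.4513·q_2 = (-0.0162, 0.7010, 1.3424, 0.4333, -1.0162).
‖u_3‖ = 1.8746, so q_3 = (-0.0086, 0.3740, 0.7161, 0.2312, -0.5421).
q_1·v_4 = (-0.5443)·(-4) + (-0.2722)·(-2) + (-0.4082)·2 + 0.4082·(-1) + (-0.5443)·(-4) = 3.6742; q_2·v_4 = (-0.3373)·(-4) + 0.1816·(-2) + (-0.0778)·2 + (-0.8563)·(-1) + (-0.3373)·(-4) = 3.0361; q_3·v_4 = (-0.0086)·(-4) + 0.3740·(-2) + 0.7161·2 + 0.2312·(-1) + (-0.5421)·(-4) = 2.6559.
u_4 = v_4 − 3.6742·q_1 − 3.0361·q_2 − 2.6559·q_3 = (-0.9529, -2.5447, 1.8344, -0.5139, 0.4639).
‖u_4‖ = 3.3508, so q_4 = (-0.2844, -0.7594, 0.5475, -0.1534, 0.1385).
Qᵀb = (-0.1361, -3.2956, 2.7540, -5.6131).
Back-substitute: x_4 = -5.6131/3.3508 = -1.6751.
x_3 = (2.7540 − 2.6559·(-1.6751))/1.8746 = 3.8424.
x_2 = (-3.2956 + 3.4513·3.8424 − 3.0361·(-1.6751))/4.2817 = 3.5153.
x_1 = (-0.1361 + 0.8165·3.5153 + 3.4021·3.8424 − 3.6742·(-1.6751))/7.3485 = 2.9885.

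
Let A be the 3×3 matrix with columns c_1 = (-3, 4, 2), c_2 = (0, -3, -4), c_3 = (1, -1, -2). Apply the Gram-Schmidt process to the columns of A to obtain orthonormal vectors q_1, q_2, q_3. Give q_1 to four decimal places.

c_1 = (-3, 4, 2); ‖c_1‖ = 5.3852, so q_1 = (-0.5571, 0.7428, 0.3714).

q_1 = (-0.5571, 0.7428, 0.3714)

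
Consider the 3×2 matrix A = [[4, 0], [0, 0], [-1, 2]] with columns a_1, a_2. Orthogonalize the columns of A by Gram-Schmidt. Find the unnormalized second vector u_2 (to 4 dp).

u_2 = (0.4706, 0.0000, 1.8824)

a_1 = (4, 0, -1); ‖a_1‖ = 4.1231, so e_1 = (0.9701, 0.0000, -0.2425).
e_1·a_2 = 0.9701·0 + 0.0000·0 + (-0.2425)·2 = -0.4851.
u_2 = a_2 + 0.4851·e_1 = (0.4706, 0.0000, 1.8824).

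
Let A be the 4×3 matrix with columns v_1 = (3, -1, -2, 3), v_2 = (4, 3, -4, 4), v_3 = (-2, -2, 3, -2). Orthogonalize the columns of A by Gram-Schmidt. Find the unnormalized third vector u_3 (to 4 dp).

v_1 = (3, -1, -2, 3); ‖v_1‖ = 4.7958, so e_1 = (0.6255, -0.2085, -0.4170, 0.6255).
e_1·v_2 = 0.6255·4 + (-0.2085)·3 + (-0.4170)·(-4) + 0.6255·4 = 6.0469.
u_2 = v_2 − 6.0469·e_1 = (0.2174, 4.2609, -1.4783, 0.2174).
‖u_2‖ = 4.5205, so e_2 = (0.0481, 0.9426, -0.3270, 0.0481).
e_1·v_3 = 0.6255·(-2) + (-0.2085)·(-2) + (-0.4170)·3 + 0.6255·(-2) = -3.3362; e_2·v_3 = 0.0481·(-2) + 0.9426·(-2) + (-0.3270)·3 + 0.0481·(-2) = -3.0585.
u_3 = v_3 + 3.3362·e_1 + 3.0585·e_2 = (0.2340, 0.1872, 0.6085, 0.2340).

u_3 = (0.2340, 0.1872, 0.6085, 0.2340)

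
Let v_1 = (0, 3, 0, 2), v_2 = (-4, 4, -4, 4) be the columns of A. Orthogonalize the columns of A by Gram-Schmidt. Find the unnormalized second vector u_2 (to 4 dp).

u_2 = (-4.0000, -0.6154, -4.0000, 0.9231)

v_1 = (0, 3, 0, 2); ‖v_1‖ = 3.6056, so e_1 = (0.0000, 0.8321, 0.0000, 0.5547).
e_1·v_2 = 0.0000·(-4) + 0.8321·4 + 0.0000·(-4) + 0.5547·4 = 5.5470.
u_2 = v_2 − 5.5470·e_1 = (-4.0000, -0.6154, -4.0000, 0.9231).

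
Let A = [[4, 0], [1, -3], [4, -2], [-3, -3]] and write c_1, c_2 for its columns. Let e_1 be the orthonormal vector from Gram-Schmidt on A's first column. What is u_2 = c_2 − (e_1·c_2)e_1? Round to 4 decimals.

u_2 = (0.1905, -2.9524, -1.8095, -3.1429)

c_1 = (4, 1, 4, -3); ‖c_1‖ = 6.4807, so e_1 = (0.6172, 0.1543, 0.6172, -0.4629).
e_1·c_2 = 0.6172·0 + 0.1543·(-3) + 0.6172·(-2) + (-0.4629)·(-3) = -0.3086.
u_2 = c_2 + 0.3086·e_1 = (0.1905, -2.9524, -1.8095, -3.1429).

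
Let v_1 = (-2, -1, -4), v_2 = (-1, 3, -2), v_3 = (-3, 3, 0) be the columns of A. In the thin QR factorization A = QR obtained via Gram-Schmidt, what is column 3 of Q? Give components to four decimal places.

q_3 = (-0.8944, 0.0000, 0.4472)

q_1 = v_1/‖v_1‖ = (-2, -1, -4)/4.5826 = (-0.4364, -0.2182, -0.8729).
r_{12} = q_1·v_2 = 1.5275.
u_2 = v_2 − 1.5275·q_1 = (-0.3333, 3.3333, -0.6667).
‖u_2‖ = 3.4157, so q_2 = (-0.0976, 0.9759, -0.1952).
r_{13} = q_1·v_3 = 0.6547; r_{23} = q_2·v_3 = 3.2205.
u_3 = v_3 − 0.6547·q_1 − 3.2205·q_2 = (-2.4000, 0.0000, 1.2000).
‖u_3‖ = 2.6833, so q_3 = (-0.8944, 0.0000, 0.4472).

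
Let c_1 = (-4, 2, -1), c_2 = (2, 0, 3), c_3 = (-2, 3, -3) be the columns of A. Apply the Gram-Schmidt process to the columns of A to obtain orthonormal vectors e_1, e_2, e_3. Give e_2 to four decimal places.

e_1 = c_1/‖c_1‖ = (-4, 2, -1)/4.5826 = (-0.8729, 0.4364, -0.2182).
r_{12} = e_1·c_2 = -2.4004.
u_2 = c_2 + 2.4004·e_1 = (-0.0952, 1.0476, 2.4762).
‖u_2‖ = 2.6904, so e_2 = (-0.0354, 0.3894, 0.9204).

e_2 = (-0.0354, 0.3894, 0.9204)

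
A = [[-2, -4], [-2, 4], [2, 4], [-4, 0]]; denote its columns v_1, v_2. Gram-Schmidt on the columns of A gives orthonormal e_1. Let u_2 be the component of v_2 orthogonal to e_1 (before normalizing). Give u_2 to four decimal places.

v_1 = (-2, -2, 2, -4); ‖v_1‖ = 5.2915, so e_1 = (-0.3780, -0.3780, 0.3780, -0.7559).
e_1·v_2 = (-0.3780)·(-4) + (-0.3780)·4 + 0.3780·4 + (-0.7559)·0 = 1.5119.
u_2 = v_2 − 1.5119·e_1 = (-3.4286, 4.5714, 3.4286, 1.1429).

u_2 = (-3.4286, 4.5714, 3.4286, 1.1429)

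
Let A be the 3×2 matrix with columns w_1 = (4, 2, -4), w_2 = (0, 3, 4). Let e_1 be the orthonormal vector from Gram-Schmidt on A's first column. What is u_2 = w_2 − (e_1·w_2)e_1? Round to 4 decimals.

w_1 = (4, 2, -4); ‖w_1‖ = 6.0000, so e_1 = (0.6667, 0.3333, -0.6667).
e_1·w_2 = 0.6667·0 + 0.3333·3 + (-0.6667)·4 = -1.6667.
u_2 = w_2 + 1.6667·e_1 = (1.1111, 3.5556, 2.8889).

u_2 = (1.1111, 3.5556, 2.8889)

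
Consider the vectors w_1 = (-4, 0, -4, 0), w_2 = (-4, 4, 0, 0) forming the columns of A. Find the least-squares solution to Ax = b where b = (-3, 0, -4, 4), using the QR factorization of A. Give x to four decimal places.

x = (0.9167, -0.0833)

w_1 = (-4, 0, -4, 0); ‖w_1‖ = 5.6569, so q_1 = (-0.7071, 0.0000, -0.7071, 0.0000).
q_1·w_2 = (-0.7071)·(-4) + 0.0000·4 + (-0.7071)·0 + 0.0000·0 = 2.8284.
u_2 = w_2 − 2.8284·q_1 = (-2.0000, 4.0000, 2.0000, 0.0000).
‖u_2‖ = 4.8990, so q_2 = (-0.4082, 0.8165, 0.4082, 0.0000).
Qᵀb = (4.9497, -0.4082).
Back-substitute: x_2 = -0.4082/4.8990 = -0.0833.
x_1 = (4.9497 − 2.8284·(-0.0833))/5.6569 = 0.9167.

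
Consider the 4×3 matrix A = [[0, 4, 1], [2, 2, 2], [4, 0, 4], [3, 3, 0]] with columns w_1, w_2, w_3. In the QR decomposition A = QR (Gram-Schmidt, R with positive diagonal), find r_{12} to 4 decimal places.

w_1 = (0, 2, 4, 3); ‖w_1‖ = 5.3852, so e_1 = (0.0000, 0.3714, 0.7428, 0.5571).
r_{12} = e_1·w_2 = 2.4140.

r_{12} = 2.4140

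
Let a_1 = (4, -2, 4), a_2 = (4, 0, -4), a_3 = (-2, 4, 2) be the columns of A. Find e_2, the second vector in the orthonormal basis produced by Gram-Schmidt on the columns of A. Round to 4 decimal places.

a_1 = (4, -2, 4); ‖a_1‖ = 6.0000, so e_1 = (0.6667, -0.3333, 0.6667).
e_1·a_2 = 0.6667·4 + (-0.3333)·0 + 0.6667·(-4) = 0.0000.
u_2 = a_2 + 0.0000·e_1 = (4.0000, 0.0000, -4.0000).
‖u_2‖ = 5.6569, so e_2 = (0.7071, 0.0000, -0.7071).

e_2 = (0.7071, 0.0000, -0.7071)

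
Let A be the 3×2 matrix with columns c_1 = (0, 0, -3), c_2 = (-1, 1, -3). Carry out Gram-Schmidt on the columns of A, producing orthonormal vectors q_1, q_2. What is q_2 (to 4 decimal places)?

q_2 = (-0.7071, 0.7071, 0.0000)

c_1 = (0, 0, -3); ‖c_1‖ = 3.0000, so q_1 = (0.0000, 0.0000, -1.0000).
q_1·c_2 = 0.0000·(-1) + 0.0000·1 + (-1.0000)·(-3) = 3.0000.
u_2 = c_2 − 3.0000·q_1 = (-1.0000, 1.0000, 0.0000).
‖u_2‖ = 1.4142, so q_2 = (-0.7071, 0.7071, 0.0000).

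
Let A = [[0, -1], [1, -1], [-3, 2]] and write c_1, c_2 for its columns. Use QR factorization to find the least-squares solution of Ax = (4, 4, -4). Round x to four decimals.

x = (-1.4545, -4.3636)

c_1 = (0, 1, -3); ‖c_1‖ = 3.1623, so q_1 = (0.0000, 0.3162, -0.9487).
q_1·c_2 = 0.0000·(-1) + 0.3162·(-1) + (-0.9487)·2 = -2.2136.
u_2 = c_2 + 2.2136·q_1 = (-1.0000, -0.3000, -0.1000).
‖u_2‖ = 1.0488, so q_2 = (-0.9535, -0.2860, -0.0953).
Qᵀb = (5.0596, -4.5766).
Back-substitute: x_2 = -4.5766/1.0488 = -4.3636.
x_1 = (5.0596 + 2.2136·(-4.3636))/3.1623 = -1.4545.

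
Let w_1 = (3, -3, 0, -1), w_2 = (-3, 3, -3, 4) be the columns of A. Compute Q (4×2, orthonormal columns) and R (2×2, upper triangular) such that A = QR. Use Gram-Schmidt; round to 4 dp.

w_1 = (3, -3, 0, -1); ‖w_1‖ = 4.3589, so q_1 = (0.6882, -0.6882, 0.0000, -0.2294).
q_1·w_2 = 0.6882·(-3) + (-0.6882)·3 + 0.0000·(-3) + (-0.2294)·4 = -5.0471.
u_2 = w_2 + 5.0471·q_1 = (0.4737, -0.4737, -3.0000, 2.8421).
‖u_2‖ = 4.1864, so q_2 = (0.1131, -0.1131, -0.7166, 0.6789).

Q = [[0.6882, 0.1131], [-0.6882, -0.1131], [0.0000, -0.7166], [-0.2294, 0.6789]], R = [[4.3589, -5.0471], [0.0000, 4.1864]]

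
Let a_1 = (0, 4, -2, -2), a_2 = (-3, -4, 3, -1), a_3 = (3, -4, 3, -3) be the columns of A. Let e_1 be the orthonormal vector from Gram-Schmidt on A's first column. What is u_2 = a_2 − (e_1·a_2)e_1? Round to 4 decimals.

a_1 = (0, 4, -2, -2); ‖a_1‖ = 4.8990, so e_1 = (0.0000, 0.8165, -0.4082, -0.4082).
e_1·a_2 = 0.0000·(-3) + 0.8165·(-4) + (-0.4082)·3 + (-0.4082)·(-1) = -4.0825.
u_2 = a_2 + 4.0825·e_1 = (-3.0000, -0.6667, 1.3333, -2.6667).

u_2 = (-3.0000, -0.6667, 1.3333, -2.6667)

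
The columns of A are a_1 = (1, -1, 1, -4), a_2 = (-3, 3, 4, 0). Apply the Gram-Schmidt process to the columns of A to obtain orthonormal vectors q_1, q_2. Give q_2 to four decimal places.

a_1 = (1, -1, 1, -4); ‖a_1‖ = 4.3589, so q_1 = (0.2294, -0.2294, 0.2294, -0.9177).
q_1·a_2 = 0.2294·(-3) + (-0.2294)·3 + 0.2294·4 + (-0.9177)·0 = -0.4588.
u_2 = a_2 + 0.4588·q_1 = (-2.8947, 2.8947, 4.1053, -0.4211).
‖u_2‖ = 5.8129, so q_2 = (-0.4980, 0.4980, 0.7062, -0.0724).

q_2 = (-0.4980, 0.4980, 0.7062, -0.0724)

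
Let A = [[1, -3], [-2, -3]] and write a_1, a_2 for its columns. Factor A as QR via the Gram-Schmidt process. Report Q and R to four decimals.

e_1 = a_1/‖a_1‖ = (1, -2)/2.2361 = (0.4472, -0.8944).
r_{12} = e_1·a_2 = 1.3416.
u_2 = a_2 − 1.3416·e_1 = (-3.6000, -1.8000).
‖u_2‖ = 4.0249, so e_2 = (-0.8944, -0.4472).

Q = [[0.4472, -0.8944], [-0.8944, -0.4472]], R = [[2.2361, 1.3416], [0.0000, 4.0249]]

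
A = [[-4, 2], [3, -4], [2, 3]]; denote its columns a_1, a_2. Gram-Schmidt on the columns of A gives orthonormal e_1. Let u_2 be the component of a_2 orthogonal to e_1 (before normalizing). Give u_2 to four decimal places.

e_1 = a_1/‖a_1‖ = (-4, 3, 2)/5.3852 = (-0.7428, 0.5571, 0.3714).
r_{12} = e_1·a_2 = -2.5997.
u_2 = a_2 + 2.5997·e_1 = (0.0690, -2.5517, 3.9655).

u_2 = (0.0690, -2.5517, 3.9655)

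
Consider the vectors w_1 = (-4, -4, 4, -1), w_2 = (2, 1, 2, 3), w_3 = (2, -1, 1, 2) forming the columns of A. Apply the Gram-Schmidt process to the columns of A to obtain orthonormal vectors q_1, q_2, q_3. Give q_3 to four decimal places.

w_1 = (-4, -4, 4, -1); ‖w_1‖ = 7.0000, so q_1 = (-0.5714, -0.5714, 0.5714, -0.1429).
q_1·w_2 = (-0.5714)·2 + (-0.5714)·1 + 0.5714·2 + (-0.1429)·3 = -1.0000.
u_2 = w_2 + 1.0000·q_1 = (1.4286, 0.4286, 2.5714, 2.8571).
‖u_2‖ = 4.1231, so q_2 = (0.3465, 0.1039, 0.6237, 0.6930).
q_1·w_3 = (-0.5714)·2 + (-0.5714)·(-1) + 0.5714·1 + (-0.1429)·2 = -0.2857; q_2·w_3 = 0.3465·2 + 0.1039·(-1) + 0.6237·1 + 0.6930·2 = 2.5986.
u_3 = w_3 + 0.2857·q_1 − 2.5986·q_2 = (0.9364, -1.4334, -0.4574, 0.1585).
‖u_3‖ = 1.7792, so q_3 = (0.5263, -0.8056, -0.2571, 0.0891).

q_3 = (0.5263, -0.8056, -0.2571, 0.0891)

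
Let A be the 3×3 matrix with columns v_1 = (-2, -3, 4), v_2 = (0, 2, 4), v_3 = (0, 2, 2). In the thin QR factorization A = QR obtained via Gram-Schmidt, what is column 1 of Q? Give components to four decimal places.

v_1 = (-2, -3, 4); ‖v_1‖ = 5.3852, so q_1 = (-0.3714, -0.5571, 0.7428).

q_1 = (-0.3714, -0.5571, 0.7428)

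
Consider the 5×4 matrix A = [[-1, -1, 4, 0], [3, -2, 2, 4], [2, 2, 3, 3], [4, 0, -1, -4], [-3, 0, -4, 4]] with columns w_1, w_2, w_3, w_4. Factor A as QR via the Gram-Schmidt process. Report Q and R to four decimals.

Q = [[-0.1601, -0.3424, 0.6758, -0.2018], [0.4804, -0.6419, 0.0685, 0.5815], [0.3203, 0.6847, 0.4064, 0.4806], [0.6405, 0.0342, -0.4192, -0.3283], [-0.4804, -0.0257, -0.4447, 0.5315]], R = [[6.2450, -0.1601, 2.5621, -1.6013], [0.0000, 2.9957, -0.5307, -0.7532], [0.0000, 0.0000, 6.2573, 1.3908], [0.0000, 0.0000, 0.0000, 7.2065]]

w_1 = (-1, 3, 2, 4, -3); ‖w_1‖ = 6.2450, so e_1 = (-0.1601, 0.4804, 0.3203, 0.6405, -0.4804).
e_1·w_2 = (-0.1601)·(-1) + 0.4804·(-2) + 0.3203·2 + 0.6405·0 + (-0.4804)·0 = -0.1601.
u_2 = w_2 + 0.1601·e_1 = (-1.0256, -1.9231, 2.0513, 0.1026, -0.0769).
‖u_2‖ = 2.9957, so e_2 = (-0.3424, -0.6419, 0.6847, 0.0342, -0.0257).
e_1·w_3 = (-0.1601)·4 + 0.4804·2 + 0.3203·3 + 0.6405·(-1) + (-0.4804)·(-4) = 2.5621; e_2·w_3 = (-0.3424)·4 + (-0.6419)·2 + 0.6847·3 + 0.0342·(-1) + (-0.0257)·(-4) = -0.5307.
u_3 = w_3 − 2.5621·e_1 + 0.5307·e_2 = (4.2286, 0.4286, 2.5429, -2.6229, -2.7829).
‖u_3‖ = 6.2573, so e_3 = (0.6758, 0.0685, 0.4064, -0.4192, -0.4447).
e_1·w_4 = (-0.1601)·0 + 0.4804·4 + 0.3203·3 + 0.6405·(-4) + (-0.4804)·4 = -1.6013; e_2·w_4 = (-0.3424)·0 + (-0.6419)·4 + 0.6847·3 + 0.0342·(-4) + (-0.0257)·4 = -0.7532; e_3·w_4 = 0.6758·0 + 0.0685·4 + 0.4064·3 + (-0.4192)·(-4) + (-0.4447)·4 = 1.3908.
u_4 = w_4 + 1.6013·e_1 + 0.7532·e_2 − 1.3908·e_3 = (-1.4542, 4.1905, 3.4634, -2.3656, 3.8300).
‖u_4‖ = 7.2065, so e_4 = (-0.2018, 0.5815, 0.4806, -0.3283, 0.5315).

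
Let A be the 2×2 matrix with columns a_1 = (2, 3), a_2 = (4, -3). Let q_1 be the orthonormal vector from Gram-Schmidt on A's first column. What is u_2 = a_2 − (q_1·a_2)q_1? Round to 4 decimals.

a_1 = (2, 3); ‖a_1‖ = 3.6056, so q_1 = (0.5547, 0.8321).
q_1·a_2 = 0.5547·4 + 0.8321·(-3) = -0.2774.
u_2 = a_2 + 0.2774·q_1 = (4.1538, -2.7692).

u_2 = (4.1538, -2.7692)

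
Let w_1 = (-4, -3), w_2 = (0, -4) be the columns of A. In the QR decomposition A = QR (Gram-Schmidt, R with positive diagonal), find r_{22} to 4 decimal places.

w_1 = (-4, -3); ‖w_1‖ = 5.0000, so q_1 = (-0.8000, -0.6000).
q_1·w_2 = (-0.8000)·0 + (-0.6000)·(-4) = 2.4000.
u_2 = w_2 − 2.4000·q_1 = (1.9200, -2.5600).
r_{22} = ‖u_2‖ = 3.2000.

r_{22} = 3.2000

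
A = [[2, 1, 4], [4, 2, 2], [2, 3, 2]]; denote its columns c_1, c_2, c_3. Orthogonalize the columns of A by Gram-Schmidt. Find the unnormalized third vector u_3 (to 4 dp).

c_1 = (2, 4, 2); ‖c_1‖ = 4.8990, so e_1 = (0.4082, 0.8165, 0.4082).
e_1·c_2 = 0.4082·1 + 0.8165·2 + 0.4082·3 = 3.2660.
u_2 = c_2 − 3.2660·e_1 = (-0.3333, -0.6667, 1.6667).
‖u_2‖ = 1.8257, so e_2 = (-0.1826, -0.3651, 0.9129).
e_1·c_3 = 0.4082·4 + 0.8165·2 + 0.4082·2 = 4.0825; e_2·c_3 = (-0.1826)·4 + (-0.3651)·2 + 0.9129·2 = 0.3651.
u_3 = c_3 − 4.0825·e_1 − 0.3651·e_2 = (2.4000, -1.2000, 0.0000).

u_3 = (2.4000, -1.2000, 0.0000)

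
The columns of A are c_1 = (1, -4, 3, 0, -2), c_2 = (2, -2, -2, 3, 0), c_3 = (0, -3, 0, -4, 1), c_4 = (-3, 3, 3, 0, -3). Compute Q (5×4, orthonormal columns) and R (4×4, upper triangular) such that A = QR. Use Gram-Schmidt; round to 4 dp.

c_1 = (1, -4, 3, 0, -2); ‖c_1‖ = 5.4772, so q_1 = (0.1826, -0.7303, 0.5477, 0.0000, -0.3651).
q_1·c_2 = 0.1826·2 + (-0.7303)·(-2) + 0.5477·(-2) + 0.0000·3 + (-0.3651)·0 = 0.7303.
u_2 = c_2 − 0.7303·q_1 = (1.8667, -1.4667, -2.4000, 3.0000, 0.2667).
‖u_2‖ = 4.5240, so q_2 = (0.4126, -0.3242, -0.5305, 0.6631, 0.0589).
q_1·c_3 = 0.1826·0 + (-0.7303)·(-3) + 0.5477·0 + 0.0000·(-4) + (-0.3651)·1 = 1.8257; q_2·c_3 = 0.4126·0 + (-0.3242)·(-3) + (-0.5305)·0 + 0.6631·(-4) + 0.0589·1 = -1.6210.
u_3 = c_3 − 1.8257·q_1 + 1.6210·q_2 = (0.3355, -2.1922, -1.8599, -2.9251, 1.7622).
‖u_3‖ = 4.4765, so q_3 = (0.0749, -0.4897, -0.4155, -0.6534, 0.3937).
q_1·c_4 = 0.1826·(-3) + (-0.7303)·3 + 0.5477·3 + 0.0000·0 + (-0.3651)·(-3) = 0.0000; q_2·c_4 = 0.4126·(-3) + (-0.3242)·3 + (-0.5305)·3 + 0.6631·0 + 0.0589·(-3) = -3.9788; q_3·c_4 = 0.0749·(-3) + (-0.4897)·3 + (-0.4155)·3 + (-0.6534)·0 + 0.3937·(-3) = -4.1214.
u_4 = c_4 − 0.0000·q_1 + 3.9788·q_2 + 4.1214·q_3 = (-1.0494, -0.3082, -0.8231, -0.0546, -1.1430).
‖u_4‖ = 1.7842, so q_4 = (-0.5882, -0.1727, -0.4614, -0.0306, -0.6406).

Q = [[0.1826, 0.4126, 0.0749, -0.5882], [-0.7303, -0.3242, -0.4897, -0.1727], [0.5477, -0.5305, -0.4155, -0.4614], [0.0000, 0.6631, -0.6534, -0.0306], [-0.3651, 0.0589, 0.3937, -0.6406]], R = [[5.4772, 0.7303, 1.8257, 0.0000], [0.0000, 4.5240, -1.6210, -3.9788], [0.0000, 0.0000, 4.4765, -4.1214], [0.0000, 0.0000, 0.0000, 1.7842]]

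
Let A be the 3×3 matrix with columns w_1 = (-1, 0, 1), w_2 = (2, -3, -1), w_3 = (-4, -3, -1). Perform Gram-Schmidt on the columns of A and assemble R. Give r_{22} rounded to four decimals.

w_1 = (-1, 0, 1); ‖w_1‖ = 1.4142, so e_1 = (-0.7071, 0.0000, 0.7071).
e_1·w_2 = (-0.7071)·2 + 0.0000·(-3) + 0.7071·(-1) = -2.1213.
u_2 = w_2 + 2.1213·e_1 = (0.5000, -3.0000, 0.5000).
r_{22} = ‖u_2‖ = 3.0822.

r_{22} = 3.0822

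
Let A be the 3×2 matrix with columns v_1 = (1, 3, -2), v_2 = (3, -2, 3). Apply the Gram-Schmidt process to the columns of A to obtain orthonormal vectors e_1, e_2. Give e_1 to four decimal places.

e_1 = v_1/‖v_1‖ = (1, 3, -2)/3.7417 = (0.2673, 0.8018, -0.5345).

e_1 = (0.2673, 0.8018, -0.5345)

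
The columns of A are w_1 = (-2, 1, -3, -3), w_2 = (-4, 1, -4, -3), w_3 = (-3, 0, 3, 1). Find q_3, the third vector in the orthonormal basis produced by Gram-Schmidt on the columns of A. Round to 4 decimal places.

w_1 = (-2, 1, -3, -3); ‖w_1‖ = 4.7958, so q_1 = (-0.4170, 0.2085, -0.6255, -0.6255).
q_1·w_2 = (-0.4170)·(-4) + 0.2085·1 + (-0.6255)·(-4) + (-0.6255)·(-3) = 6.2554.
u_2 = w_2 − 6.2554·q_1 = (-1.3913, -0.3043, -0.0870, 0.9130).
‖u_2‖ = 1.6940, so q_2 = (-0.8213, -0.1797, -0.0513, 0.5390).
q_1·w_3 = (-0.4170)·(-3) + 0.2085·0 + (-0.6255)·3 + (-0.6255)·1 = -1.2511; q_2·w_3 = (-0.8213)·(-3) + (-0.1797)·0 + (-0.0513)·3 + 0.5390·1 = 2.8490.
u_3 = w_3 + 1.2511·q_1 − 2.8490·q_2 = (-1.1818, 0.7727, 2.3636, -1.3182).
‖u_3‖ = 3.0526, so q_3 = (-0.3872, 0.2531, 0.7743, -0.4318).

q_3 = (-0.3872, 0.2531, 0.7743, -0.4318)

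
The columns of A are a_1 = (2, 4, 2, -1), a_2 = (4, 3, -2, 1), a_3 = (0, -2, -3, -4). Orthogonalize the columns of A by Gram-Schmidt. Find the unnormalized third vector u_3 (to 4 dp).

u_3 = (0.5333, -0.4571, -1.8952, -4.5524)

a_1 = (2, 4, 2, -1); ‖a_1‖ = 5.0000, so e_1 = (0.4000, 0.8000, 0.4000, -0.2000).
e_1·a_2 = 0.4000·4 + 0.8000·3 + 0.4000·(-2) + (-0.2000)·1 = 3.0000.
u_2 = a_2 − 3.0000·e_1 = (2.8000, 0.6000, -3.2000, 1.6000).
‖u_2‖ = 4.5826, so e_2 = (0.6110, 0.1309, -0.6983, 0.3491).
e_1·a_3 = 0.4000·0 + 0.8000·(-2) + 0.4000·(-3) + (-0.2000)·(-4) = -2.0000; e_2·a_3 = 0.6110·0 + 0.1309·(-2) + (-0.6983)·(-3) + 0.3491·(-4) = 0.4364.
u_3 = a_3 + 2.0000·e_1 − 0.4364·e_2 = (0.5333, -0.4571, -1.8952, -4.5524).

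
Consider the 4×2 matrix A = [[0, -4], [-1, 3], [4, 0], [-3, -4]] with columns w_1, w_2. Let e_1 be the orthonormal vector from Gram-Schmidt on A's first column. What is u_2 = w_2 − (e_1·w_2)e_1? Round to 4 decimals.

u_2 = (-4.0000, 3.3462, -1.3846, -2.9615)

w_1 = (0, -1, 4, -3); ‖w_1‖ = 5.0990, so e_1 = (0.0000, -0.1961, 0.7845, -0.5883).
e_1·w_2 = 0.0000·(-4) + (-0.1961)·3 + 0.7845·0 + (-0.5883)·(-4) = 1.7650.
u_2 = w_2 − 1.7650·e_1 = (-4.0000, 3.3462, -1.3846, -2.9615).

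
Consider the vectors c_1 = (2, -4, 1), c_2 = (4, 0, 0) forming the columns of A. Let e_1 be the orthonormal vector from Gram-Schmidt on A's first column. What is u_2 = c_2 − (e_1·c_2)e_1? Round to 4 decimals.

c_1 = (2, -4, 1); ‖c_1‖ = 4.5826, so e_1 = (0.4364, -0.8729, 0.2182).
e_1·c_2 = 0.4364·4 + (-0.8729)·0 + 0.2182·0 = 1.7457.
u_2 = c_2 − 1.7457·e_1 = (3.2381, 1.5238, -0.3810).

u_2 = (3.2381, 1.5238, -0.3810)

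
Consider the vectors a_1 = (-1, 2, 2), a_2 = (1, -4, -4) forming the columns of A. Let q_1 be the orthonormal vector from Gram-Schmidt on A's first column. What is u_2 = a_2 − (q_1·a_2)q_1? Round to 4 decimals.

u_2 = (-0.8889, -0.2222, -0.2222)

q_1 = a_1/‖a_1‖ = (-1, 2, 2)/3.0000 = (-0.3333, 0.6667, 0.6667).
r_{12} = q_1·a_2 = -5.6667.
u_2 = a_2 + 5.6667·q_1 = (-0.8889, -0.2222, -0.2222).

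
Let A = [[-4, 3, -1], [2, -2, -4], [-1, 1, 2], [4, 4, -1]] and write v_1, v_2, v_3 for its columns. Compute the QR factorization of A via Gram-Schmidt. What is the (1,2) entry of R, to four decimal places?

v_1 = (-4, 2, -1, 4); ‖v_1‖ = 6.0828, so e_1 = (-0.6576, 0.3288, -0.1644, 0.6576).
r_{12} = e_1·v_2 = -0.1644.

r_{12} = -0.1644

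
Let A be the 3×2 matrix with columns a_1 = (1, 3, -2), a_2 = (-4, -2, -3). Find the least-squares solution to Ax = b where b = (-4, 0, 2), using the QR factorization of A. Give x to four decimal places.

a_1 = (1, 3, -2); ‖a_1‖ = 3.7417, so e_1 = (0.2673, 0.8018, -0.5345).
e_1·a_2 = 0.2673·(-4) + 0.8018·(-2) + (-0.5345)·(-3) = -1.0690.
u_2 = a_2 + 1.0690·e_1 = (-3.7143, -1.1429, -3.5714).
‖u_2‖ = 5.2780, so e_2 = (-0.7037, -0.2165, -0.6767).
Qᵀb = (-2.1381, 1.4616).
Back-substitute: x_2 = 1.4616/5.2780 = 0.2769.
x_1 = (-2.1381 + 1.0690·0.2769)/3.7417 = -0.4923.

x = (-0.4923, 0.2769)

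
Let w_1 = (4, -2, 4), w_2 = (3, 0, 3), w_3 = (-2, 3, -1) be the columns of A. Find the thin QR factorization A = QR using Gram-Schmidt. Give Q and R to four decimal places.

w_1 = (4, -2, 4); ‖w_1‖ = 6.0000, so e_1 = (0.6667, -0.3333, 0.6667).
e_1·w_2 = 0.6667·3 + (-0.3333)·0 + 0.6667·3 = 4.0000.
u_2 = w_2 − 4.0000·e_1 = (0.3333, 1.3333, 0.3333).
‖u_2‖ = 1.4142, so e_2 = (0.2357, 0.9428, 0.2357).
e_1·w_3 = 0.6667·(-2) + (-0.3333)·3 + 0.6667·(-1) = -3.0000; e_2·w_3 = 0.2357·(-2) + 0.9428·3 + 0.2357·(-1) = 2.1213.
u_3 = w_3 + 3.0000·e_1 − 2.1213·e_2 = (-0.5000, 0.0000, 0.5000).
‖u_3‖ = 0.7071, so e_3 = (-0.7071, 0.0000, 0.7071).

Q = [[0.6667, 0.2357, -0.7071], [-0.3333, 0.9428, 0.0000], [0.6667, 0.2357, 0.7071]], R = [[6.0000, 4.0000, -3.0000], [0.0000, 1.4142, 2.1213], [0.0000, 0.0000, 0.7071]]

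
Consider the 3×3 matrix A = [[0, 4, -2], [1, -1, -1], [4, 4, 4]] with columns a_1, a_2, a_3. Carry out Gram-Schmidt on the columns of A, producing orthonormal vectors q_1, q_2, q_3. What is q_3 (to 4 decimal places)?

a_1 = (0, 1, 4); ‖a_1‖ = 4.1231, so q_1 = (0.0000, 0.2425, 0.9701).
q_1·a_2 = 0.0000·4 + 0.2425·(-1) + 0.9701·4 = 3.6380.
u_2 = a_2 − 3.6380·q_1 = (4.0000, -1.8824, 0.4706).
‖u_2‖ = 4.4458, so q_2 = (0.8997, -0.4234, 0.1059).
q_1·a_3 = 0.0000·(-2) + 0.2425·(-1) + 0.9701·4 = 3.6380; q_2·a_3 = 0.8997·(-2) + (-0.4234)·(-1) + 0.1059·4 = -0.9527.
u_3 = a_3 − 3.6380·q_1 + 0.9527·q_2 = (-1.1429, -2.2857, 0.5714).
‖u_3‖ = 2.6186, so q_3 = (-0.4364, -0.8729, 0.2182).

q_3 = (-0.4364, -0.8729, 0.2182)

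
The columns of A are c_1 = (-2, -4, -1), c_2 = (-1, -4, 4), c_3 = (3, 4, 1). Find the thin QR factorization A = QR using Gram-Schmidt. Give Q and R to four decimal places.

c_1 = (-2, -4, -1); ‖c_1‖ = 4.5826, so q_1 = (-0.4364, -0.8729, -0.2182).
q_1·c_2 = (-0.4364)·(-1) + (-0.8729)·(-4) + (-0.2182)·4 = 3.0551.
u_2 = c_2 − 3.0551·q_1 = (0.3333, -1.3333, 4.6667).
‖u_2‖ = 4.8648, so q_2 = (0.0685, -0.2741, 0.9593).
q_1·c_3 = (-0.4364)·3 + (-0.8729)·4 + (-0.2182)·1 = -5.0190; q_2·c_3 = 0.0685·3 + (-0.2741)·4 + 0.9593·1 = 0.0685.
u_3 = c_3 + 5.0190·q_1 − 0.0685·q_2 = (0.8048, -0.3622, -0.1610).
‖u_3‖ = 0.8971, so q_3 = (0.8971, -0.4037, -0.1794).

Q = [[-0.4364, 0.0685, 0.8971], [-0.8729, -0.2741, -0.4037], [-0.2182, 0.9593, -0.1794]], R = [[4.5826, 3.0551, -5.0190], [0.0000, 4.8648, 0.0685], [0.0000, 0.0000, 0.8971]]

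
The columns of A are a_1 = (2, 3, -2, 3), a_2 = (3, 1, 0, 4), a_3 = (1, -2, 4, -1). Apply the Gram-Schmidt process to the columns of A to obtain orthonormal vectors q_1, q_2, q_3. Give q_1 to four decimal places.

a_1 = (2, 3, -2, 3); ‖a_1‖ = 5.0990, so q_1 = (0.3922, 0.5883, -0.3922, 0.5883).

q_1 = (0.3922, 0.5883, -0.3922, 0.5883)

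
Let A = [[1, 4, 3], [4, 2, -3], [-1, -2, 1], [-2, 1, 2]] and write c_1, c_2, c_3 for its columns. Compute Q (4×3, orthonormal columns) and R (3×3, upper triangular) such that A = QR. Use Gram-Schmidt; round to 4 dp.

c_1 = (1, 4, -1, -2); ‖c_1‖ = 4.6904, so e_1 = (0.2132, 0.8528, -0.2132, -0.4264).
e_1·c_2 = 0.2132·4 + 0.8528·2 + (-0.2132)·(-2) + (-0.4264)·1 = 2.5584.
u_2 = c_2 − 2.5584·e_1 = (3.4545, -0.1818, -1.4545, 2.0909).
‖u_2‖ = 4.2959, so e_2 = (0.8042, -0.0423, -0.3386, 0.4867).
e_1·c_3 = 0.2132·3 + 0.8528·(-3) + (-0.2132)·1 + (-0.4264)·2 = -2.9848; e_2·c_3 = 0.8042·3 + (-0.0423)·(-3) + (-0.3386)·1 + 0.4867·2 = 3.1743.
u_3 = c_3 + 2.9848·e_1 − 3.1743·e_2 = (1.0837, -0.3202, 1.4384, -0.8177).
‖u_3‖ = 2.0037, so e_3 = (0.5409, -0.1598, 0.7179, -0.4081).

Q = [[0.2132, 0.8042, 0.5409], [0.8528, -0.0423, -0.1598], [-0.2132, -0.3386, 0.7179], [-0.4264, 0.4867, -0.4081]], R = [[4.6904, 2.5584, -2.9848], [0.0000, 4.2959, 3.1743], [0.0000, 0.0000, 2.0037]]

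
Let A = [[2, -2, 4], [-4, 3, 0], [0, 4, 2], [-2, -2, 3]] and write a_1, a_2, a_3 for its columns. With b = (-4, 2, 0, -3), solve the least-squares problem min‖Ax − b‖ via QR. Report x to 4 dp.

x = (-0.1460, 0.4136, -0.7664)

e_1 = a_1/‖a_1‖ = (2, -4, 0, -2)/4.8990 = (0.4082, -0.8165, 0.0000, -0.4082).
r_{12} = e_1·a_2 = -2.4495.
u_2 = a_2 + 2.4495·e_1 = (-1.0000, 1.0000, 4.0000, -3.0000).
‖u_2‖ = 5.1962, so e_2 = (-0.1925, 0.1925, 0.7698, -0.5774).
r_{13} = e_1·a_3 = 0.4082; r_{23} = e_2·a_3 = -0.9623.
u_3 = a_3 − 0.4082·e_1 + 0.9623·e_2 = (3.6481, 0.5185, 2.7407, 2.6111).
‖u_3‖ = 5.2827, so e_3 = (0.6906, 0.0982, 0.5188, 0.4943).
Qᵀb = (-2.0412, 2.8868, -4.0488).
Back-substitute: x_3 = -4.0488/5.2827 = -0.7664.
x_2 = (2.8868 + 0.9623·(-0.7664))/5.1962 = 0.4136.
x_1 = (-2.0412 + 2.4495·0.4136 − 0.4082·(-0.7664))/4.8990 = -0.1460.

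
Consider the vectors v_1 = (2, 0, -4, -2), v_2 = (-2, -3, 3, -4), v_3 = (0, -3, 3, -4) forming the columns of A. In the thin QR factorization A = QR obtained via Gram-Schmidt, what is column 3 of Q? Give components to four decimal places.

q_3 = (0.8849, -0.1279, 0.4478, -0.0107)

q_1 = v_1/‖v_1‖ = (2, 0, -4, -2)/4.8990 = (0.4082, 0.0000, -0.8165, -0.4082).
r_{12} = q_1·v_2 = -1.6330.
u_2 = v_2 + 1.6330·q_1 = (-1.3333, -3.0000, 1.6667, -4.6667).
‖u_2‖ = 5.9442, so q_2 = (-0.2243, -0.5047, 0.2804, -0.7851).
r_{13} = q_1·v_3 = -0.8165; r_{23} = q_2·v_3 = 5.4956.
u_3 = v_3 + 0.8165·q_1 − 5.4956·q_2 = (1.5660, -0.2264, 0.7925, -0.0189).
‖u_3‖ = 1.7698, so q_3 = (0.8849, -0.1279, 0.4478, -0.0107).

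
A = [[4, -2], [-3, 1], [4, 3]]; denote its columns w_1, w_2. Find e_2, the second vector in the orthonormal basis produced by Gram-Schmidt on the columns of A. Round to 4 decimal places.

e_2 = (-0.5611, 0.2871, 0.7764)

w_1 = (4, -3, 4); ‖w_1‖ = 6.4031, so e_1 = (0.6247, -0.4685, 0.6247).
e_1·w_2 = 0.6247·(-2) + (-0.4685)·1 + 0.6247·3 = 0.1562.
u_2 = w_2 − 0.1562·e_1 = (-2.0976, 1.0732, 2.9024).
‖u_2‖ = 3.7384, so e_2 = (-0.5611, 0.2871, 0.7764).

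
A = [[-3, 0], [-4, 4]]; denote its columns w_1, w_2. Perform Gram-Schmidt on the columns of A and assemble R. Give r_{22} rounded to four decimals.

r_{22} = 2.4000

w_1 = (-3, -4); ‖w_1‖ = 5.0000, so e_1 = (-0.6000, -0.8000).
e_1·w_2 = (-0.6000)·0 + (-0.8000)·4 = -3.2000.
u_2 = w_2 + 3.2000·e_1 = (-1.9200, 1.4400).
r_{22} = ‖u_2‖ = 2.4000.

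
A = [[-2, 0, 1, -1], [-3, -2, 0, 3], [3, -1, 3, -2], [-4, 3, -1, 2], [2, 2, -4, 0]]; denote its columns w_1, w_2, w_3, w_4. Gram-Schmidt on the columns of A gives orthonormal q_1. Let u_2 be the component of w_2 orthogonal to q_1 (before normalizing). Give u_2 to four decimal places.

q_1 = w_1/‖w_1‖ = (-2, -3, 3, -4, 2)/6.4807 = (-0.3086, -0.4629, 0.4629, -0.6172, 0.3086).
r_{12} = q_1·w_2 = -0.7715.
u_2 = w_2 + 0.7715·q_1 = (-0.2381, -2.3571, -0.6429, 2.5238, 2.2381).

u_2 = (-0.2381, -2.3571, -0.6429, 2.5238, 2.2381)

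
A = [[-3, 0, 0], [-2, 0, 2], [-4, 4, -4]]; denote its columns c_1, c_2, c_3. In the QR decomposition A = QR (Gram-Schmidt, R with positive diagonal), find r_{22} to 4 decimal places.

r_{22} = 2.6781

c_1 = (-3, -2, -4); ‖c_1‖ = 5.3852, so q_1 = (-0.5571, -0.3714, -0.7428).
q_1·c_2 = (-0.5571)·0 + (-0.3714)·0 + (-0.7428)·4 = -2.9711.
u_2 = c_2 + 2.9711·q_1 = (-1.6552, -1.1034, 1.7931).
r_{22} = ‖u_2‖ = 2.6781.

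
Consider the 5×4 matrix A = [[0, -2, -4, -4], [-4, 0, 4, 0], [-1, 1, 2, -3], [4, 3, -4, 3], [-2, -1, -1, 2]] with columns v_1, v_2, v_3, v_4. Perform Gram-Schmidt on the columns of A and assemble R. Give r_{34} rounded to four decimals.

v_1 = (0, -4, -1, 4, -2); ‖v_1‖ = 6.0828, so e_1 = (0.0000, -0.6576, -0.1644, 0.6576, -0.3288).
e_1·v_2 = 0.0000·(-2) + (-0.6576)·0 + (-0.1644)·1 + 0.6576·3 + (-0.3288)·(-1) = 2.1372.
u_2 = v_2 − 2.1372·e_1 = (-2.0000, 1.4054, 1.3514, 1.5946, -0.2973).
‖u_2‖ = 3.2299, so e_2 = (-0.6192, 0.4351, 0.4184, 0.4937, -0.0920).
e_1·v_3 = 0.0000·(-4) + (-0.6576)·4 + (-0.1644)·2 + 0.6576·(-4) + (-0.3288)·(-1) = -5.2608; e_2·v_3 = (-0.6192)·(-4) + 0.4351·4 + 0.4184·2 + 0.4937·(-4) + (-0.0920)·(-1) = 3.1714.
u_3 = v_3 + 5.2608·e_1 − 3.1714·e_2 = (-2.0363, -0.8394, -0.1917, -2.1062, -2.4378).
‖u_3‖ = 3.9073, so e_3 = (-0.5211, -0.2148, -0.0491, -0.5390, -0.6239).
r_{34} = e_3·v_4 = -0.6332.

r_{34} = -0.6332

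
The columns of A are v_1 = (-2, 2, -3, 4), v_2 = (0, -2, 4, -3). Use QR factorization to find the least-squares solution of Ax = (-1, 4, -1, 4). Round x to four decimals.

x = (0.9769, 0.1156)

v_1 = (-2, 2, -3, 4); ‖v_1‖ = 5.7446, so e_1 = (-0.3482, 0.3482, -0.5222, 0.6963).
e_1·v_2 = (-0.3482)·0 + 0.3482·(-2) + (-0.5222)·4 + 0.6963·(-3) = -4.8742.
u_2 = v_2 + 4.8742·e_1 = (-1.6970, -0.3030, 1.4545, 0.3939).
‖u_2‖ = 2.2896, so e_2 = (-0.7412, -0.1323, 0.6353, 0.1721).
Qᵀb = (5.0483, 0.2647).
Back-substitute: x_2 = 0.2647/2.2896 = 0.1156.
x_1 = (5.0483 + 4.8742·0.1156)/5.7446 = 0.9769.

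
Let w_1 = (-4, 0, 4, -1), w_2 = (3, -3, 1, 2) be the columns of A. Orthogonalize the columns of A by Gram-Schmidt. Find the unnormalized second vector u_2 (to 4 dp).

w_1 = (-4, 0, 4, -1); ‖w_1‖ = 5.7446, so e_1 = (-0.6963, 0.0000, 0.6963, -0.1741).
e_1·w_2 = (-0.6963)·3 + 0.0000·(-3) + 0.6963·1 + (-0.1741)·2 = -1.7408.
u_2 = w_2 + 1.7408·e_1 = (1.7879, -3.0000, 2.2121, 1.6970).

u_2 = (1.7879, -3.0000, 2.2121, 1.6970)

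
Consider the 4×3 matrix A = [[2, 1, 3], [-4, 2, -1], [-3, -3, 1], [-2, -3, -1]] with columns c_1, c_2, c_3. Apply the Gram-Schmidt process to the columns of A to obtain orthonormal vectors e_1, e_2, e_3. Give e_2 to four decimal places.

c_1 = (2, -4, -3, -2); ‖c_1‖ = 5.7446, so e_1 = (0.3482, -0.6963, -0.5222, -0.3482).
e_1·c_2 = 0.3482·1 + (-0.6963)·2 + (-0.5222)·(-3) + (-0.3482)·(-3) = 1.5667.
u_2 = c_2 − 1.5667·e_1 = (0.4545, 3.0909, -2.1818, -2.4545).
‖u_2‖ = 4.5327, so e_2 = (0.1003, 0.6819, -0.4813, -0.5415).

e_2 = (0.1003, 0.6819, -0.4813, -0.5415)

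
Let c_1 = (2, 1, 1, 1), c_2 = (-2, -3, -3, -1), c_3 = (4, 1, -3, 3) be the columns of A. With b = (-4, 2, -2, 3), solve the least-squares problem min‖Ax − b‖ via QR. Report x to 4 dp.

x = (-6.6818, -2.6818, 1.3636)

c_1 = (2, 1, 1, 1); ‖c_1‖ = 2.6458, so e_1 = (0.7559, 0.3780, 0.3780, 0.3780).
e_1·c_2 = 0.7559·(-2) + 0.3780·(-3) + 0.3780·(-3) + 0.3780·(-1) = -4.1576.
u_2 = c_2 + 4.1576·e_1 = (1.1429, -1.4286, -1.4286, 0.5714).
‖u_2‖ = 2.3905, so e_2 = (0.4781, -0.5976, -0.5976, 0.2390).
e_1·c_3 = 0.7559·4 + 0.3780·1 + 0.3780·(-3) + 0.3780·3 = 3.4017; e_2·c_3 = 0.4781·4 + (-0.5976)·1 + (-0.5976)·(-3) + 0.2390·3 = 3.8247.
u_3 = c_3 − 3.4017·e_1 − 3.8247·e_2 = (-0.4000, 2.0000, -2.0000, 0.8000).
‖u_3‖ = 2.9665, so e_3 = (-0.1348, 0.6742, -0.6742, 0.2697).
Qᵀb = (-1.8898, -1.1952, 4.0452).
Back-substitute: x_3 = 4.0452/2.9665 = 1.3636.
x_2 = (-1.1952 − 3.8247·1.3636)/2.3905 = -2.6818.
x_1 = (-1.8898 + 4.1576·(-2.6818) − 3.4017·1.3636)/2.6458 = -6.6818.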